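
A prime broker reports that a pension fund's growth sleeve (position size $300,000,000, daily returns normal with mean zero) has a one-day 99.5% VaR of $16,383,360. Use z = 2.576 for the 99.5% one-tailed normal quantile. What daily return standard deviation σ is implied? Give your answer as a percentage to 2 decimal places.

2.12%

VaR as a fraction: $16,383,360 / $300,000,000 = 5.461%.
σ = VaR / z = 5.461% / 2.576 = 2.120%.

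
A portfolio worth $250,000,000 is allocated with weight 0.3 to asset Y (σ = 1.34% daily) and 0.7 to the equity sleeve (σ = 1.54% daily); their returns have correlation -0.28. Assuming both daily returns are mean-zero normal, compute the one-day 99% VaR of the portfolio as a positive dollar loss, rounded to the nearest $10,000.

$6,050,000

σ_p² = 0.3²·1.34² + 0.7²·1.54² + 2·-0.28·0.3·0.7·1.34·1.54 = 1.0810 (%²).
σ_p = √1.0810 = 1.040%.
At 99%, z = 2.326.
VaR = 2.326 × 1.040% = 2.419%; on $250,000,000 that is $6,047,500.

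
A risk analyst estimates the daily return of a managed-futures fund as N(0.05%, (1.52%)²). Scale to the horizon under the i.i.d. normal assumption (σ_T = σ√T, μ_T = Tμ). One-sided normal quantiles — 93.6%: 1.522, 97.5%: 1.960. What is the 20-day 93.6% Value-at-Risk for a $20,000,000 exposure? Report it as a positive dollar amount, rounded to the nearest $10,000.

$1,870,000

σ_{20d} = 1.52% × √20 = 6.798%; μ_{20d} = 20 × 0.05% = 1.000%.
VaR = −(1.000%) + 1.522 × 6.798% = 9.347%.
On $20,000,000: 0.09347 × $20,000,000 = $1,869,400.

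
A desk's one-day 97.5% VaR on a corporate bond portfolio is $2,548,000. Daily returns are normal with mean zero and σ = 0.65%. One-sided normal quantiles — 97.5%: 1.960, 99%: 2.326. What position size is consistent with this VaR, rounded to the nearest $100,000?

VaR as a fraction of value: z·σ = 1.960 × 0.65% = 1.274%.
Position = $2,548,000 / 0.01274 = $200,000,000.

$200,000,000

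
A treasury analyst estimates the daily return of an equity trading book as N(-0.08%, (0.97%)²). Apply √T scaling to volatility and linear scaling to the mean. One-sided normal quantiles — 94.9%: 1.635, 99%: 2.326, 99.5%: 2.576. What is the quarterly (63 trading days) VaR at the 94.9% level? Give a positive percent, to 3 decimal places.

σ_{63d} = 0.97% × √63 = 7.699%; μ_{63d} = 63 × -0.08% = -5.040%.
VaR = −(-5.040%) + 1.635 × 7.699% = 17.628%.

17.628%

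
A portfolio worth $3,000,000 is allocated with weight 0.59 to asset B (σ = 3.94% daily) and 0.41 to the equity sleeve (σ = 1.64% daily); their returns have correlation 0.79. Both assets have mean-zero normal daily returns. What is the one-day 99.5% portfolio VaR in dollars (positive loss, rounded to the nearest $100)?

σ_p² = 0.59²·3.94² + 0.41²·1.64² + 2·0.79·0.59·0.41·3.94·1.64 = 8.3255 (%²).
σ_p = √8.3255 = 2.885%.
At 99.5%, z = 2.576.
VaR = 2.576 × 2.885% = 7.432%; on $3,000,000 that is $222,960.

$223,000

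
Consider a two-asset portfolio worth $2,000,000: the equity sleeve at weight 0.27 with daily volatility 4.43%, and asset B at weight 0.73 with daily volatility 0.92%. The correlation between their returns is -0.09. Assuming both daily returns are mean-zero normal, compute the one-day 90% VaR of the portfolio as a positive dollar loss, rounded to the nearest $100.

σ_p² = 0.27²·4.43² + 0.73²·0.92² + 2·-0.09·0.27·0.73·4.43·0.92 = 1.7371 (%²).
σ_p = √1.7371 = 1.318%.
At 90%, z = 1.282.
VaR = 1.282 × 1.318% = 1.690%; on $2,000,000 that is $33,800.

$33,800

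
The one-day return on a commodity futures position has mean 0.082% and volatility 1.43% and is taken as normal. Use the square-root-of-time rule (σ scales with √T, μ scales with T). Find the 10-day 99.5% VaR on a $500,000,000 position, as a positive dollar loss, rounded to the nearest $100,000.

At 99.5%, z = 2.576.
σ_{10d} = 1.43% × √10 = 4.522%; μ_{10d} = 10 × 0.082% = 0.820%.
VaR = −(0.820%) + 2.576 × 4.522% = 10.829%.
On $500,000,000: 0.10829 × $500,000,000 = $54,145,000.

$54,100,000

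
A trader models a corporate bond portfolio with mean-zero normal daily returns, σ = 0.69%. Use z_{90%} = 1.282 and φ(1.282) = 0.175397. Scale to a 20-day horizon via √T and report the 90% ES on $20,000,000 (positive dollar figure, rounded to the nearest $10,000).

σ_{20d} = 0.69% × √20 = 3.086%.
ES multiplier = φ(z)/(1−α) = 0.175397/0.1 = 1.754.
ES = 3.086% × 1.754 = 5.413%; on $20,000,000: $1,082,600.

$1,080,000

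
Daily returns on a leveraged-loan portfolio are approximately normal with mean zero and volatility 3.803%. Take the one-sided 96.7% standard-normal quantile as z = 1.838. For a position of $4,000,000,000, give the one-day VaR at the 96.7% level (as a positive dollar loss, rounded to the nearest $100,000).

VaR = z·σ = 1.838 × 3.803% = 6.990%.
On $4,000,000,000: 0.06990 × $4,000,000,000 = $279,600,000.

$279,600,000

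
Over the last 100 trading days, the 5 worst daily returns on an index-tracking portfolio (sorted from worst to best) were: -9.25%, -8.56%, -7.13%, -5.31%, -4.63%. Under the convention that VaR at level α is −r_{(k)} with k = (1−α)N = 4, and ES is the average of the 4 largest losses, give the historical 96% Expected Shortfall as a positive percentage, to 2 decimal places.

7.56%

The 4 worst returns sum to -30.25%.
ES = −(-30.25%) / 4 = 7.5625% ≈ 7.56%.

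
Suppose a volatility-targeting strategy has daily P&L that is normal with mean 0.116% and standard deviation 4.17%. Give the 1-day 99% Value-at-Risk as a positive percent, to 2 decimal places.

9.58%

At 99% one-sided, z = 2.326.
VaR = −μ + z·σ = −(0.116%) + 2.326 × 4.17% = 9.583%.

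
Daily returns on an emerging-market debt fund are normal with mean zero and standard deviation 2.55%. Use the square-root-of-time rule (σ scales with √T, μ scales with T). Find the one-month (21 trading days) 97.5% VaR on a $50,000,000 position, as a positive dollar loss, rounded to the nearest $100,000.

$11,500,000

At 97.5%, z = 1.960.
σ_{21d} = 2.55% × √21 = 11.686%.
VaR = 1.960 × 11.686% = 22.905%.
On $50,000,000: 0.22905 × $50,000,000 = $11,452,500.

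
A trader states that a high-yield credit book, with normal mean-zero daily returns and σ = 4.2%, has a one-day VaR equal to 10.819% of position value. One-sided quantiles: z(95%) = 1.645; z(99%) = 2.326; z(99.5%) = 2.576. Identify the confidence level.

99.5%

Implied z = VaR/σ = 10.819 / 4.2 = 2.576.
This matches z(99.5%) = 2.576.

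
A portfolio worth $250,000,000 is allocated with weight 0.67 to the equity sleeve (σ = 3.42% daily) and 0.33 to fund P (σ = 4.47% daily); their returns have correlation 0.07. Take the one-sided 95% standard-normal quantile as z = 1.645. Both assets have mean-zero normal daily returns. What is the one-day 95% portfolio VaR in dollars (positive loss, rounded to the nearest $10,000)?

σ_p² = 0.67²·3.42² + 0.33²·4.47² + 2·0.07·0.67·0.33·3.42·4.47 = 7.8996 (%²).
σ_p = √7.8996 = 2.811%.
VaR = 1.645 × 2.811% = 4.624%; on $250,000,000 that is $11,560,000.

$11,560,000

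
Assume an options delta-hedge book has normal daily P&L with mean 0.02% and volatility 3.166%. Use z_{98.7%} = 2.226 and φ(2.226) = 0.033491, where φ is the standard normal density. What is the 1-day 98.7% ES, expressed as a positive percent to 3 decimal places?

8.136%

Tail multiplier: φ(z)/(1−α) = 0.033491 / 0.013 = 2.576.
ES = −(0.02%) + 3.166% × 2.576 = 8.136%.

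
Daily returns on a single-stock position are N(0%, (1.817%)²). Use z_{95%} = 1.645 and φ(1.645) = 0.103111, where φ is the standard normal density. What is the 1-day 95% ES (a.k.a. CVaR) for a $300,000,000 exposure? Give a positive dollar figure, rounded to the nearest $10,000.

$11,240,000

Tail multiplier: φ(z)/(1−α) = 0.103111 / 0.05 = 2.062.
ES = 1.817% × 2.062 = 3.747%.
On $300,000,000: 0.03747 × $300,000,000 = $11,241,000.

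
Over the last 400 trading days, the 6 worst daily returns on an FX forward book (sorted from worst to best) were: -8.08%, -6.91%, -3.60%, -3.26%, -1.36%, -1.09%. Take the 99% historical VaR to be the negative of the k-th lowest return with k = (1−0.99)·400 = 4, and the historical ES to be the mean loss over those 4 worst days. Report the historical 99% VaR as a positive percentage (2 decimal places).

3.26%

k = 4; the 4th lowest return is -3.26%, so VaR = 3.26%.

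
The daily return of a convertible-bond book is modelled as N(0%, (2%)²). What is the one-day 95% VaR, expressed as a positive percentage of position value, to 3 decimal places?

3.290%

At 95% one-sided, z = 1.645.
VaR = z·σ = 1.645 × 2% = 3.290%.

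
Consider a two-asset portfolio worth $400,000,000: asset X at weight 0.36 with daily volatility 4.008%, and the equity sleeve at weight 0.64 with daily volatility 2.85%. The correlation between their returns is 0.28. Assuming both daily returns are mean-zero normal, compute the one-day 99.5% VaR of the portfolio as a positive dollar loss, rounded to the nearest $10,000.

$27,030,000

σ_p² = 0.36²·4.008² + 0.64²·2.85² + 2·0.28·0.36·0.64·4.008·2.85 = 6.8827 (%²).
σ_p = √6.8827 = 2.623%.
At 99.5%, z = 2.576.
VaR = 2.576 × 2.623% = 6.757%; on $400,000,000 that is $27,028,000.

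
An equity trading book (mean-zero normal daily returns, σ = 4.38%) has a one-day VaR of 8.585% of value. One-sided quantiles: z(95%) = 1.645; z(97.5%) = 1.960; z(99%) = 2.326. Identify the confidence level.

Implied z = VaR/σ = 8.585 / 4.38 = 1.960.
This matches z(97.5%) = 1.960.

97.5%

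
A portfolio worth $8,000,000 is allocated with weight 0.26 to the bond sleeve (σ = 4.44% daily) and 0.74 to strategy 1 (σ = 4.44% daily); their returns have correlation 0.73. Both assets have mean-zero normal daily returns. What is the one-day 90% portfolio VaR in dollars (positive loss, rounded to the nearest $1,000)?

σ_p² = 0.26²·4.44² + 0.74²·4.44² + 2·0.73·0.26·0.74·4.44·4.44 = 17.6654 (%²).
σ_p = √17.6654 = 4.203%.
At 90%, z = 1.282.
VaR = 1.282 × 4.203% = 5.388%; on $8,000,000 that is $431,040.

$431,000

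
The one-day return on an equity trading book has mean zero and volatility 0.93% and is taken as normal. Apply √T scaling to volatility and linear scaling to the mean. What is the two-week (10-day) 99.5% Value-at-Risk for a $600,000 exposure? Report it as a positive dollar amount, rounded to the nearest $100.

At 99.5%, z = 2.576.
σ_{10d} = 0.93% × √10 = 2.941%.
VaR = 2.576 × 2.941% = 7.576%.
On $600,000: 0.07576 × $600,000 = $45,456.

$45,500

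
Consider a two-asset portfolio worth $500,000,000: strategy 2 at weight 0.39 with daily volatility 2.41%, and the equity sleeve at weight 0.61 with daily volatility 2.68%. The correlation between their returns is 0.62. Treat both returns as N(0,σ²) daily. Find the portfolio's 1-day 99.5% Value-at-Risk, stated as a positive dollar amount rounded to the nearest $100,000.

σ_p² = 0.39²·2.41² + 0.61²·2.68² + 2·0.62·0.39·0.61·2.41·2.68 = 5.4613 (%²).
σ_p = √5.4613 = 2.337%.
At 99.5%, z = 2.576.
VaR = 2.576 × 2.337% = 6.020%; on $500,000,000 that is $30,100,000.

$30,100,000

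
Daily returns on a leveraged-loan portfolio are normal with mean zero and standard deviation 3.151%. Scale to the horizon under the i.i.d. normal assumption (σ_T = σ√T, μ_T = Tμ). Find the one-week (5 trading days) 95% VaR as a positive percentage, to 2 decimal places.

11.59%

At 95%, z = 1.645.
σ_{5d} = 3.151% × √5 = 7.046%.
VaR = 1.645 × 7.046% = 11.591%.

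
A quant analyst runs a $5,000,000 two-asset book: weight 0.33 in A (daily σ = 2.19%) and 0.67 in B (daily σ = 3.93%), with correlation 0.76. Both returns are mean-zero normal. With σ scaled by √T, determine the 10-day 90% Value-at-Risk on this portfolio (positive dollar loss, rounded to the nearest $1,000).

$652,000

σ_p = √(0.33²·2.19² + 0.67²·3.93² + 2·0.76·0.33·0.67·2.19·3.93) = 3.217%.
σ_{10d} = 3.217% × √10 = 10.173%.
z(90%) = 1.282.
VaR = 1.282 × 10.173% = 13.042%; on $5,000,000 that is $652,100.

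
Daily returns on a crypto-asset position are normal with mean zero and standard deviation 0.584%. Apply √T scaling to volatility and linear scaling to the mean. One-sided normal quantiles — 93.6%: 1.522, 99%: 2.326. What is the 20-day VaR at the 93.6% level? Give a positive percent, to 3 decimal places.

σ_{20d} = 0.584% × √20 = 2.612%.
VaR = 1.522 × 2.612% = 3.975%.

3.975%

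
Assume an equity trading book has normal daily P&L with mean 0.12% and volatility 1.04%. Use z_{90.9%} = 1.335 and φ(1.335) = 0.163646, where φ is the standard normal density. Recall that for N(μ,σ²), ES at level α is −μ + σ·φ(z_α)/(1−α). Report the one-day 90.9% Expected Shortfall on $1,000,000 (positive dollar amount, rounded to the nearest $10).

Tail multiplier: φ(z)/(1−α) = 0.163646 / 0.091 = 1.798.
ES = −(0.12%) + 1.04% × 1.798 = 1.750%.
On $1,000,000: 0.01750 × $1,000,000 = $17,500.

$17,500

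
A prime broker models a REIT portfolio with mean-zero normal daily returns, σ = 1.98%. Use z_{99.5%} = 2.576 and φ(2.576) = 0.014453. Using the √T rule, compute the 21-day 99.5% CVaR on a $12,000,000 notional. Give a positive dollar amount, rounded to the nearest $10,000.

σ_{21d} = 1.98% × √21 = 9.073%.
ES multiplier = φ(z)/(1−α) = 0.014453/0.005 = 2.891.
ES = 9.073% × 2.891 = 26.230%; on $12,000,000: $3,147,600.

$3,150,000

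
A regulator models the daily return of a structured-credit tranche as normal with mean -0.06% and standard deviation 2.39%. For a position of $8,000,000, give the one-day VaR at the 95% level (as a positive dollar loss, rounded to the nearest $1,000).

At 95% one-sided, z = 1.645.
VaR = −μ + z·σ = −(-0.06%) + 1.645 × 2.39% = 3.992%.
On $8,000,000: 0.03992 × $8,000,000 = $319,360.

$319,000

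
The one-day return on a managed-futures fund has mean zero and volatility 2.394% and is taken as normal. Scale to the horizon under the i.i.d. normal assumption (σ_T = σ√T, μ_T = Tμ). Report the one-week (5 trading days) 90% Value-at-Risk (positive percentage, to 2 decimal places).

6.86%

At 90%, z = 1.282.
σ_{5d} = 2.394% × √5 = 5.353%.
VaR = 1.282 × 5.353% = 6.863%.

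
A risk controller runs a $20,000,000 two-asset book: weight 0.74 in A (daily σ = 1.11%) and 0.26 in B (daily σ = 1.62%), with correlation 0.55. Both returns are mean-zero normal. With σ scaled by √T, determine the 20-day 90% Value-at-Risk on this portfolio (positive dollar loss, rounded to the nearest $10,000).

σ_p = √(0.74²·1.11² + 0.26²·1.62² + 2·0.55·0.74·0.26·1.11·1.62) = 1.110%.
σ_{20d} = 1.110% × √20 = 4.964%.
z(90%) = 1.282.
VaR = 1.282 × 4.964% = 6.364%; on $20,000,000 that is $1,272,800.

$1,270,000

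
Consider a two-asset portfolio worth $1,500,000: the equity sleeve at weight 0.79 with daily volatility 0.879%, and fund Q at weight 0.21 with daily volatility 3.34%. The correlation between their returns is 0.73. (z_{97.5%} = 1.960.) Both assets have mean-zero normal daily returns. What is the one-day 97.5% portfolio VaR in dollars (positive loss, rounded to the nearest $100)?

$38,200

σ_p² = 0.79²·0.879² + 0.21²·3.34² + 2·0.73·0.79·0.21·0.879·3.34 = 1.6853 (%²).
σ_p = √1.6853 = 1.298%.
VaR = 1.960 × 1.298% = 2.544%; on $1,500,000 that is $38,160.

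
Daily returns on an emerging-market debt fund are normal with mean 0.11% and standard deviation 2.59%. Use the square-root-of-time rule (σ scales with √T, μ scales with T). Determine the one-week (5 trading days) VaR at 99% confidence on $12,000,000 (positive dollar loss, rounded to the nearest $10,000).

$1,550,000

At 99%, z = 2.326.
σ_{5d} = 2.59% × √5 = 5.791%; μ_{5d} = 5 × 0.11% = 0.550%.
VaR = −(0.550%) + 2.326 × 5.791% = 12.920%.
On $12,000,000: 0.12920 × $12,000,000 = $1,550,400.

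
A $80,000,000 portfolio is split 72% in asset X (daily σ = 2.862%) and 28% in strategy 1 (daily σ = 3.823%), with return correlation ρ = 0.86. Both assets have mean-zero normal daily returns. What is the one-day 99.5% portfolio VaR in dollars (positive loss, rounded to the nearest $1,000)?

$6,246,000

σ_p² = 0.72²·2.862² + 0.28²·3.823² + 2·0.86·0.72·0.28·2.862·3.823 = 9.1860 (%²).
σ_p = √9.1860 = 3.031%.
At 99.5%, z = 2.576.
VaR = 2.576 × 3.031% = 7.808%; on $80,000,000 that is $6,246,400.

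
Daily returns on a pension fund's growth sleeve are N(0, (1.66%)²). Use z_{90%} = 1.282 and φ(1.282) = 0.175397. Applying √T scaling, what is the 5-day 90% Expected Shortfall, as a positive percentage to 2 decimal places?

σ_{5d} = 1.66% × √5 = 3.712%.
ES multiplier = φ(z)/(1−α) = 0.175397/0.1 = 1.754.
ES = 3.712% × 1.754 = 6.511%.

6.51%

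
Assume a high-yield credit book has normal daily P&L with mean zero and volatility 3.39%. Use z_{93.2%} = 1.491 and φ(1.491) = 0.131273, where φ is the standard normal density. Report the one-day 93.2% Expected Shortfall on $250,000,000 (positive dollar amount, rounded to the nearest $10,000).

$16,360,000

Tail multiplier: φ(z)/(1−α) = 0.131273 / 0.068 = 1.930.
ES = 3.39% × 1.930 = 6.543%.
On $250,000,000: 0.06543 × $250,000,000 = $16,357,500.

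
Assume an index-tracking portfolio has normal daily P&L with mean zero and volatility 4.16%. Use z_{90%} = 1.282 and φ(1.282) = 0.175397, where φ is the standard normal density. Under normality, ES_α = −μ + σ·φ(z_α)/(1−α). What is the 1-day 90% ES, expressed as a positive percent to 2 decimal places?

Tail multiplier: φ(z)/(1−α) = 0.175397 / 0.1 = 1.754.
ES = 4.16% × 1.754 = 7.297%.

7.30%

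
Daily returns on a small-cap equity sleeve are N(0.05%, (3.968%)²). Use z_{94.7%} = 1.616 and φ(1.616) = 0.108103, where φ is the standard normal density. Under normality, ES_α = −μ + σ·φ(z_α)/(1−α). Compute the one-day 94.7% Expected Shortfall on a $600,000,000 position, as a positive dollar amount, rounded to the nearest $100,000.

Tail multiplier: φ(z)/(1−α) = 0.108103 / 0.053 = 2.040.
ES = −(0.05%) + 3.968% × 2.040 = 8.045%.
On $600,000,000: 0.08045 × $600,000,000 = $48,270,000.

$48,300,000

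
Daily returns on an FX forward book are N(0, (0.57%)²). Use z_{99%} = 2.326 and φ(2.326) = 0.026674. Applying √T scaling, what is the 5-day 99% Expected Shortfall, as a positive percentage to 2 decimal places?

3.40%

σ_{5d} = 0.57% × √5 = 1.275%.
ES multiplier = φ(z)/(1−α) = 0.026674/0.01 = 2.667.
ES = 1.275% × 2.667 = 3.400%.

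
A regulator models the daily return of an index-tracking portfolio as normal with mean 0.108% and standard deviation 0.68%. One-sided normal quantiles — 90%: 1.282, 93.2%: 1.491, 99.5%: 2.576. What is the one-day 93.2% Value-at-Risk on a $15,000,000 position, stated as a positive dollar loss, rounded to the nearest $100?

$135,900

VaR = −μ + z·σ = −(0.108%) + 1.491 × 0.68% = 0.906%.
On $15,000,000: 0.00906 × $15,000,000 = $135,900.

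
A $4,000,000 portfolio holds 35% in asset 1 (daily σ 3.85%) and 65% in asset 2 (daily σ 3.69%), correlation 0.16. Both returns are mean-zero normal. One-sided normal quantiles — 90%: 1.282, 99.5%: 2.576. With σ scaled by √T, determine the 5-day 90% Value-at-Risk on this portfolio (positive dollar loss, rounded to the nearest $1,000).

$336,000

σ_p = √(0.35²·3.85² + 0.65²·3.69² + 2·0.16·0.35·0.65·3.85·3.69) = 2.933%.
σ_{5d} = 2.933% × √5 = 6.558%.
VaR = 1.282 × 6.558% = 8.407%; on $4,000,000 that is $336,280.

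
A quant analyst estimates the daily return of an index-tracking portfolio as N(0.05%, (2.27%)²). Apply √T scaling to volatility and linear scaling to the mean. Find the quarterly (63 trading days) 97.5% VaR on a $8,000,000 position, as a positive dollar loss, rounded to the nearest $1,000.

$2,573,000

At 97.5%, z = 1.960.
σ_{63d} = 2.27% × √63 = 18.018%; μ_{63d} = 63 × 0.05% = 3.150%.
VaR = −(3.150%) + 1.960 × 18.018% = 32.165%.
On $8,000,000: 0.32165 × $8,000,000 = $2,573,200.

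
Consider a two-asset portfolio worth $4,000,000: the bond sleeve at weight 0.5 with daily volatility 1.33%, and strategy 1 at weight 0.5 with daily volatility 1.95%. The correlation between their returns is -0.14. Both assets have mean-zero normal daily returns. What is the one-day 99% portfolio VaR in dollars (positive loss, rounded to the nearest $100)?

σ_p² = 0.5²·1.33² + 0.5²·1.95² + 2·-0.14·0.5·0.5·1.33·1.95 = 1.2113 (%²).
σ_p = √1.2113 = 1.101%.
At 99%, z = 2.326.
VaR = 2.326 × 1.101% = 2.561%; on $4,000,000 that is $102,440.

$102,400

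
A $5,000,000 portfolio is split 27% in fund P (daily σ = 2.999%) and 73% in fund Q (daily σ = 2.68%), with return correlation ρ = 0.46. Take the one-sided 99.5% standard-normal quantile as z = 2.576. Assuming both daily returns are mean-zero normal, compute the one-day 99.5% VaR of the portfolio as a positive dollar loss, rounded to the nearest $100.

$313,900

σ_p² = 0.27²·2.999² + 0.73²·2.68² + 2·0.46·0.27·0.73·2.999·2.68 = 5.9406 (%²).
σ_p = √5.9406 = 2.437%.
VaR = 2.576 × 2.437% = 6.278%; on $5,000,000 that is $313,900.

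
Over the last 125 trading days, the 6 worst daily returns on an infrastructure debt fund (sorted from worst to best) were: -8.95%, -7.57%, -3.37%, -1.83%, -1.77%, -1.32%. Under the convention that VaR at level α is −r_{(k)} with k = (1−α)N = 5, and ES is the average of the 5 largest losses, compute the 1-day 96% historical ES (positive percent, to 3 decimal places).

4.698%

The 5 worst returns sum to -23.49%.
ES = −(-23.49%) / 5 = 4.698%.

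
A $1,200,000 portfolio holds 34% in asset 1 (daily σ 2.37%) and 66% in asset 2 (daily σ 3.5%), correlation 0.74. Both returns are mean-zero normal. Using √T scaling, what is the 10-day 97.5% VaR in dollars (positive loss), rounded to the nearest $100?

$219,900

σ_p = √(0.34²·2.37² + 0.66²·3.5² + 2·0.74·0.34·0.66·2.37·3.5) = 2.956%.
σ_{10d} = 2.956% × √10 = 9.348%.
z(97.5%) = 1.960.
VaR = 1.960 × 9.348% = 18.322%; on $1,200,000 that is $219,864.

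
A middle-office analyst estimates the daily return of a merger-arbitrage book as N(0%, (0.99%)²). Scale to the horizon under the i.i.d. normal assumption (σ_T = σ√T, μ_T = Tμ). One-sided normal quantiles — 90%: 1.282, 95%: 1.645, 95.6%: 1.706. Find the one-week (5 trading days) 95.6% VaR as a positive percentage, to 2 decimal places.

3.78%

σ_{5d} = 0.99% × √5 = 2.214%.
VaR = 1.706 × 2.214% = 3.777%.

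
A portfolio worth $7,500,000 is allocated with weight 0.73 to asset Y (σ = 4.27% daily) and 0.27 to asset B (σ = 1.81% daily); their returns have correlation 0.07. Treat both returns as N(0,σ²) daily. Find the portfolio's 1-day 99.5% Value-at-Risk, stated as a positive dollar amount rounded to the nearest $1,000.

σ_p² = 0.73²·4.27² + 0.27²·1.81² + 2·0.07·0.73·0.27·4.27·1.81 = 10.1684 (%²).
σ_p = √10.1684 = 3.189%.
At 99.5%, z = 2.576.
VaR = 2.576 × 3.189% = 8.215%; on $7,500,000 that is $616,125.

$616,000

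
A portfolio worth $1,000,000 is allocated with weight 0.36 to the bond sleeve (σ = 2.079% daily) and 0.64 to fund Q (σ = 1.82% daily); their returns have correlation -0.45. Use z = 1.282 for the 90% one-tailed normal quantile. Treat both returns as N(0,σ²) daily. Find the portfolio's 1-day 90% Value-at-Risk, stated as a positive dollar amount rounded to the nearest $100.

σ_p² = 0.36²·2.079² + 0.64²·1.82² + 2·-0.45·0.36·0.64·2.079·1.82 = 1.1323 (%²).
σ_p = √1.1323 = 1.064%.
VaR = 1.282 × 1.064% = 1.364%; on $1,000,000 that is $13,640.

$13,600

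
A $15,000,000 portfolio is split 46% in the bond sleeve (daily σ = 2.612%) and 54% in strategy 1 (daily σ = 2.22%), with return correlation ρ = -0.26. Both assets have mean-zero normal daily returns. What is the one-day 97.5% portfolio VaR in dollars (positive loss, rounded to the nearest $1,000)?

$429,000

σ_p² = 0.46²·2.612² + 0.54²·2.22² + 2·-0.26·0.46·0.54·2.612·2.22 = 2.1318 (%²).
σ_p = √2.1318 = 1.460%.
At 97.5%, z = 1.960.
VaR = 1.960 × 1.460% = 2.862%; on $15,000,000 that is $429,300.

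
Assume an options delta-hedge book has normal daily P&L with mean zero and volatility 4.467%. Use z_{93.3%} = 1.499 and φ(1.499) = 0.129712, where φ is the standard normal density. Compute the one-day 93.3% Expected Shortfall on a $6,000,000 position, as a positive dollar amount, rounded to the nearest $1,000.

Tail multiplier: φ(z)/(1−α) = 0.129712 / 0.067 = 1.936.
ES = 4.467% × 1.936 = 8.648%.
On $6,000,000: 0.08648 × $6,000,000 = $518,880.

$519,000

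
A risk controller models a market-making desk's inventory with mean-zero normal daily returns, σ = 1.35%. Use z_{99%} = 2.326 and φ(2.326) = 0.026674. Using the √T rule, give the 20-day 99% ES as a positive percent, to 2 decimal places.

σ_{20d} = 1.35% × √20 = 6.037%.
ES multiplier = φ(z)/(1−α) = 0.026674/0.01 = 2.667.
ES = 6.037% × 2.667 = 16.101%.

16.10%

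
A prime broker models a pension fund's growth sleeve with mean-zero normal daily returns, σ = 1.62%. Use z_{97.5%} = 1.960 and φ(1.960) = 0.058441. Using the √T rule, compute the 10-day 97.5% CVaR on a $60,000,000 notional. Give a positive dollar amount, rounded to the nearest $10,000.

$7,190,000

σ_{10d} = 1.62% × √10 = 5.123%.
ES multiplier = φ(z)/(1−α) = 0.058441/0.025 = 2.338.
ES = 5.123% × 2.338 = 11.978%; on $60,000,000: $7,186,800.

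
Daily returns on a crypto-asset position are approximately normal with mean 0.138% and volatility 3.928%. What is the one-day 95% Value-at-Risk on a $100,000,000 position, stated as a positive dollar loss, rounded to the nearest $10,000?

At 95% one-sided, z = 1.645.
VaR = −μ + z·σ = −(0.138%) + 1.645 × 3.928% = 6.324%.
On $100,000,000: 0.06324 × $100,000,000 = $6,324,000.

$6,320,000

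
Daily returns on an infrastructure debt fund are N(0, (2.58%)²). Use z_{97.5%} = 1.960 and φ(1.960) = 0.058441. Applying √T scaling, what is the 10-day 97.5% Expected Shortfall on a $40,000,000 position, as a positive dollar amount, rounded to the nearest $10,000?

σ_{10d} = 2.58% × √10 = 8.159%.
ES multiplier = φ(z)/(1−α) = 0.058441/0.025 = 2.338.
ES = 8.159% × 2.338 = 19.076%; on $40,000,000: $7,630,400.

$7,630,000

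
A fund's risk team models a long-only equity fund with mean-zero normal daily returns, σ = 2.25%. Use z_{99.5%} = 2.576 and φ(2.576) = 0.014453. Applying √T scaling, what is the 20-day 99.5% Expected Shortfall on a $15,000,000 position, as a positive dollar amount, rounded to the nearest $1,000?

$4,363,000

σ_{20d} = 2.25% × √20 = 10.062%.
ES multiplier = φ(z)/(1−α) = 0.014453/0.005 = 2.891.
ES = 10.062% × 2.891 = 29.089%; on $15,000,000: $4,363,350.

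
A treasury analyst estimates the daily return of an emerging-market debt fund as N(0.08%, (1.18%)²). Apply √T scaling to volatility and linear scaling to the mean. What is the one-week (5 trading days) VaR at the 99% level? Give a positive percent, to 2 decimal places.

At 99%, z = 2.326.
σ_{5d} = 1.18% × √5 = 2.639%; μ_{5d} = 5 × 0.08% = 0.400%.
VaR = −(0.400%) + 2.326 × 2.639% = 5.738%.

5.74%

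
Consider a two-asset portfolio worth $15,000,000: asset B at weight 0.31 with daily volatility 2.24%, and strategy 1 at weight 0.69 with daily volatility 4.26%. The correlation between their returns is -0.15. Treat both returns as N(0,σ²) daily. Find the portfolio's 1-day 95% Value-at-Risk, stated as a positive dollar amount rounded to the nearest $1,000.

σ_p² = 0.31²·2.24² + 0.69²·4.26² + 2·-0.15·0.31·0.69·2.24·4.26 = 8.5099 (%²).
σ_p = √8.5099 = 2.917%.
At 95%, z = 1.645.
VaR = 1.645 × 2.917% = 4.798%; on $15,000,000 that is $719,700.

$720,000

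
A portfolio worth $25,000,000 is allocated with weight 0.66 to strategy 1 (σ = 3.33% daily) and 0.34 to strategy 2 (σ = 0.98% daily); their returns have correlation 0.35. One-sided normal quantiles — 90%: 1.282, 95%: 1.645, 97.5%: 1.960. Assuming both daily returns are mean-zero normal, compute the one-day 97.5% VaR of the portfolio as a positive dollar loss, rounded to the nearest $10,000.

σ_p² = 0.66²·3.33² + 0.34²·0.98² + 2·0.35·0.66·0.34·3.33·0.98 = 5.4540 (%²).
σ_p = √5.4540 = 2.335%.
VaR = 1.960 × 2.335% = 4.577%; on $25,000,000 that is $1,144,250.

$1,140,000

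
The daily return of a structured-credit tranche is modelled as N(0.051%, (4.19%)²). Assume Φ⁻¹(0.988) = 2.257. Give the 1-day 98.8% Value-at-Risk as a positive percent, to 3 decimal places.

VaR = −μ + z·σ = −(0.051%) + 2.257 × 4.19% = 9.406%.

9.406%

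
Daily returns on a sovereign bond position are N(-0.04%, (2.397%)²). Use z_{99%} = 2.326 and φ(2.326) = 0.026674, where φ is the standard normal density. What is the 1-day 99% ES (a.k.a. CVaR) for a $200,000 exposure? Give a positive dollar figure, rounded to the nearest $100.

$12,900

Tail multiplier: φ(z)/(1−α) = 0.026674 / 0.01 = 2.667.
ES = −(-0.04%) + 2.397% × 2.667 = 6.433%.
On $200,000: 0.06433 × $200,000 = $12,866.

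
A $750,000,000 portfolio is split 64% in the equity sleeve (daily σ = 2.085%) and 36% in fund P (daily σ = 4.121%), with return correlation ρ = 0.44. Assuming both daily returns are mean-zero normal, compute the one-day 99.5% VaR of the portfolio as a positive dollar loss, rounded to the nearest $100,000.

$46,200,000

σ_p² = 0.64²·2.085² + 0.36²·4.121² + 2·0.44·0.64·0.36·2.085·4.121 = 5.7237 (%²).
σ_p = √5.7237 = 2.392%.
At 99.5%, z = 2.576.
VaR = 2.576 × 2.392% = 6.162%; on $750,000,000 that is $46,215,000.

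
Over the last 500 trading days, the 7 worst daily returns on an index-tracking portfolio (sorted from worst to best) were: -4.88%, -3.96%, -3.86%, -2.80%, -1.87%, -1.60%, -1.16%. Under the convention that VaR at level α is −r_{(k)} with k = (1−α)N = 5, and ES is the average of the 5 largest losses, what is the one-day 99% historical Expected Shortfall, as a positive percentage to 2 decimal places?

The 5 worst returns sum to -17.37%.
ES = −(-17.37%) / 5 = 3.474% ≈ 3.47%.

3.47%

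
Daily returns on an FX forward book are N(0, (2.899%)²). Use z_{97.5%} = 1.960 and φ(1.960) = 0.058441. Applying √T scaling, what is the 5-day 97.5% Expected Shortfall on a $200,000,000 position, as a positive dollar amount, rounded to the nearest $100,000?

$30,300,000

σ_{5d} = 2.899% × √5 = 6.482%.
ES multiplier = φ(z)/(1−α) = 0.058441/0.025 = 2.338.
ES = 6.482% × 2.338 = 15.155%; on $200,000,000: $30,310,000.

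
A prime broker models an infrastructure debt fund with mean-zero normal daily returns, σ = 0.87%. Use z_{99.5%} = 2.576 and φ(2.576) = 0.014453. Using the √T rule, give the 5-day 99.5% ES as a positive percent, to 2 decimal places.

5.62%

σ_{5d} = 0.87% × √5 = 1.945%.
ES multiplier = φ(z)/(1−α) = 0.014453/0.005 = 2.891.
ES = 1.945% × 2.891 = 5.623%.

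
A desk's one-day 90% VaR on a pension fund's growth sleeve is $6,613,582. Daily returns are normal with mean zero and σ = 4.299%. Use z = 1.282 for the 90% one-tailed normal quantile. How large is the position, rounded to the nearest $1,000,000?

VaR as a fraction of value: z·σ = 1.282 × 4.299% = 5.51132%.
Position = $6,613,582 / 0.0551132 = $120,000,007.

$120,000,000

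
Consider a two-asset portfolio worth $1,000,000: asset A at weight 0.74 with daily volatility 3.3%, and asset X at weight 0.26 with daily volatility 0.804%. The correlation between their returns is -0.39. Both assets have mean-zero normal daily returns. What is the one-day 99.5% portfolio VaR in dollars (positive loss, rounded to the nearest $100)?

σ_p² = 0.74²·3.3² + 0.26²·0.804² + 2·-0.39·0.74·0.26·3.3·0.804 = 5.6089 (%²).
σ_p = √5.6089 = 2.368%.
At 99.5%, z = 2.576.
VaR = 2.576 × 2.368% = 6.100%; on $1,000,000 that is $61,000.

$61,000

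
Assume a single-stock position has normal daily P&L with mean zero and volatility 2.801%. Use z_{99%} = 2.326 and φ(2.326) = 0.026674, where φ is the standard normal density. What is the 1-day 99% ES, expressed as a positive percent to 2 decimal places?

Tail multiplier: φ(z)/(1−α) = 0.026674 / 0.01 = 2.667.
ES = 2.801% × 2.667 = 7.470%.

7.47%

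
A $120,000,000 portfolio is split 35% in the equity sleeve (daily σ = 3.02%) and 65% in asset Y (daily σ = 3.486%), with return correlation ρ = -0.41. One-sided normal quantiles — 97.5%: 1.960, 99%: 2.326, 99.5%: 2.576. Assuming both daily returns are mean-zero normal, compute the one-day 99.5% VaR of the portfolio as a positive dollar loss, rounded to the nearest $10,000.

σ_p² = 0.35²·3.02² + 0.65²·3.486² + 2·-0.41·0.35·0.65·3.02·3.486 = 4.2876 (%²).
σ_p = √4.2876 = 2.071%.
VaR = 2.576 × 2.071% = 5.335%; on $120,000,000 that is $6,402,000.

$6,400,000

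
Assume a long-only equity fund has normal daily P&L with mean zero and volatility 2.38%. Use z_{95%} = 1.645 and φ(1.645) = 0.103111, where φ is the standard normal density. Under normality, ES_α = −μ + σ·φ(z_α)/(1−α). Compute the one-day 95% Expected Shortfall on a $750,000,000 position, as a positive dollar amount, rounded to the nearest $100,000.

Tail multiplier: φ(z)/(1−α) = 0.103111 / 0.05 = 2.062.
ES = 2.38% × 2.062 = 4.908%.
On $750,000,000: 0.04908 × $750,000,000 = $36,810,000.

$36,800,000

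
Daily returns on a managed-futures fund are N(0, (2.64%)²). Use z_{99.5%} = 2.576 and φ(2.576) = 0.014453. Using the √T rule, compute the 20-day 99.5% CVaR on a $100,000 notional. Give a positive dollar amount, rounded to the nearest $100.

σ_{20d} = 2.64% × √20 = 11.806%.
ES multiplier = φ(z)/(1−α) = 0.014453/0.005 = 2.891.
ES = 11.806% × 2.891 = 34.131%; on $100,000: $34,131.

$34,100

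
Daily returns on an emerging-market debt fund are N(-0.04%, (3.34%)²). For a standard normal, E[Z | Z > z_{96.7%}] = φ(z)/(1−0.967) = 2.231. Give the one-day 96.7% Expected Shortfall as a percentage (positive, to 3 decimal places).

7.492%

ES = −(-0.04%) + 3.34% × 2.231 = 7.492%.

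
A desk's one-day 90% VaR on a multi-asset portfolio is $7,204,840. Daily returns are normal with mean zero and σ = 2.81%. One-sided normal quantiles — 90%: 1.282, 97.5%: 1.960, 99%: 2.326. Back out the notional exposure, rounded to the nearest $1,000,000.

$200,000,000

VaR as a fraction of value: z·σ = 1.282 × 2.81% = 3.60242%.
Position = $7,204,840 / 0.0360242 = $200,000,000.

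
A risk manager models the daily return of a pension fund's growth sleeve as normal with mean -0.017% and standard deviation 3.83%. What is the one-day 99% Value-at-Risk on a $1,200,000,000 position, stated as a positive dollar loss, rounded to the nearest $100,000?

At 99% one-sided, z = 2.326.
VaR = −μ + z·σ = −(-0.017%) + 2.326 × 3.83% = 8.926%.
On $1,200,000,000: 0.08926 × $1,200,000,000 = $107,112,000.

$107,100,000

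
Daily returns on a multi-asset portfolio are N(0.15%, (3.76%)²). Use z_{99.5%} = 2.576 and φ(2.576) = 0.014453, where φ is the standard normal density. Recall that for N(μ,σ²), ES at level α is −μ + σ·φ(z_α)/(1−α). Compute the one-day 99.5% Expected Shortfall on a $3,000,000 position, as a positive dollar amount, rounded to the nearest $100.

Tail multiplier: φ(z)/(1−α) = 0.014453 / 0.005 = 2.891.
ES = −(0.15%) + 3.76% × 2.891 = 10.720%.
On $3,000,000: 0.10720 × $3,000,000 = $321,600.

$321,600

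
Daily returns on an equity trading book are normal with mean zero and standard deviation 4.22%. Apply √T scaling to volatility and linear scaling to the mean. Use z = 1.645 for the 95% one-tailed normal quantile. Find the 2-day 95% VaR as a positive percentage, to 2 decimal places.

9.82%

σ_{2d} = 4.22% × √2 = 5.968%.
VaR = 1.645 × 5.968% = 9.817%.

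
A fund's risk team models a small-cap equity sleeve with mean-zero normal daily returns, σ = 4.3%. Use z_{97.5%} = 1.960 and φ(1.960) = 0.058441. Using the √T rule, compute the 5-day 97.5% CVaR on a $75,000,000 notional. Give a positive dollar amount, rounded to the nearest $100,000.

$16,900,000

σ_{5d} = 4.3% × √5 = 9.615%.
ES multiplier = φ(z)/(1−α) = 0.058441/0.025 = 2.338.
ES = 9.615% × 2.338 = 22.480%; on $75,000,000: $16,860,000.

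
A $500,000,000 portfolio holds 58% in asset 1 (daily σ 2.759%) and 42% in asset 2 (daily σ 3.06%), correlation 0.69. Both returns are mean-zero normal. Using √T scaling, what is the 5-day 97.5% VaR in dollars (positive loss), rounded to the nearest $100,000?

σ_p = √(0.58²·2.759² + 0.42²·3.06² + 2·0.69·0.58·0.42·2.759·3.06) = 2.655%.
σ_{5d} = 2.655% × √5 = 5.937%.
z(97.5%) = 1.960.
VaR = 1.960 × 5.937% = 11.637%; on $500,000,000 that is $58,185,000.

$58,200,000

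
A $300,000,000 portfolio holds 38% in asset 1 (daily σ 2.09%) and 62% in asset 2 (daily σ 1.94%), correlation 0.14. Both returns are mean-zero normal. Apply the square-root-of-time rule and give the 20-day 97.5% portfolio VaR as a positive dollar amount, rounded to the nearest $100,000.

$40,300,000

σ_p = √(0.38²·2.09² + 0.62²·1.94² + 2·0.14·0.38·0.62·2.09·1.94) = 1.531%.
σ_{20d} = 1.531% × √20 = 6.847%.
z(97.5%) = 1.960.
VaR = 1.960 × 6.847% = 13.420%; on $300,000,000 that is $40,260,000.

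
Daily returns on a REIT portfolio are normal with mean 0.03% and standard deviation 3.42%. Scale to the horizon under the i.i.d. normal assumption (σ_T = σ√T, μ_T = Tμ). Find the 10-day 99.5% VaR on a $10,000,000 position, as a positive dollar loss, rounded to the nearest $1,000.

$2,756,000

At 99.5%, z = 2.576.
σ_{10d} = 3.42% × √10 = 10.815%; μ_{10d} = 10 × 0.03% = 0.300%.
VaR = −(0.300%) + 2.576 × 10.815% = 27.559%.
On $10,000,000: 0.27559 × $10,000,000 = $2,755,900.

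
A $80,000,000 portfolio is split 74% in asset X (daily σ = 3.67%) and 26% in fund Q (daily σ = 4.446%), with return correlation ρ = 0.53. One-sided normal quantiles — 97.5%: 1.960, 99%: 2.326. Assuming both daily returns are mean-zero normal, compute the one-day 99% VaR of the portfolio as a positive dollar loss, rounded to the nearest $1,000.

σ_p² = 0.74²·3.67² + 0.26²·4.446² + 2·0.53·0.74·0.26·3.67·4.446 = 12.0395 (%²).
σ_p = √12.0395 = 3.470%.
VaR = 2.326 × 3.470% = 8.071%; on $80,000,000 that is $6,456,800.

$6,457,000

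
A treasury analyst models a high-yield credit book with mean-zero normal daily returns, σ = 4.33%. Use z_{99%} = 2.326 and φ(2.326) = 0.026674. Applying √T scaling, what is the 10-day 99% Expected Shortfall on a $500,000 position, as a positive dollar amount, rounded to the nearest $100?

σ_{10d} = 4.33% × √10 = 13.693%.
ES multiplier = φ(z)/(1−α) = 0.026674/0.01 = 2.667.
ES = 13.693% × 2.667 = 36.519%; on $500,000: $182,595.

$182,600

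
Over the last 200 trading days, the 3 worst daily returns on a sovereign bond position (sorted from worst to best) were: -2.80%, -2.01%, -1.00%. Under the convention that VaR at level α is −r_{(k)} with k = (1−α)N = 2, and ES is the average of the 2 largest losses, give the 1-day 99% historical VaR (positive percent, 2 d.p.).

2.01%

k = 2; the 2nd lowest return is -2.01%, so VaR = 2.01%.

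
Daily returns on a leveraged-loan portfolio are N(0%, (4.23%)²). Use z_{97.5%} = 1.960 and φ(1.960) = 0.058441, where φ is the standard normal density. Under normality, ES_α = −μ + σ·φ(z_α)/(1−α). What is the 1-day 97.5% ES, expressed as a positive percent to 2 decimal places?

9.89%

Tail multiplier: φ(z)/(1−α) = 0.058441 / 0.025 = 2.338.
ES = 4.23% × 2.338 = 9.890%.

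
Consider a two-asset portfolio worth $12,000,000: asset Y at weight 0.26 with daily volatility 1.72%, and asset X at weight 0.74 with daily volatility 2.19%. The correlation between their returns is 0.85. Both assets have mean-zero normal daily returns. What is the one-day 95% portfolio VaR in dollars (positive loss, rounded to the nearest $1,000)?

σ_p² = 0.26²·1.72² + 0.74²·2.19² + 2·0.85·0.26·0.74·1.72·2.19 = 4.0584 (%²).
σ_p = √4.0584 = 2.015%.
At 95%, z = 1.645.
VaR = 1.645 × 2.015% = 3.315%; on $12,000,000 that is $397,800.

$398,000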